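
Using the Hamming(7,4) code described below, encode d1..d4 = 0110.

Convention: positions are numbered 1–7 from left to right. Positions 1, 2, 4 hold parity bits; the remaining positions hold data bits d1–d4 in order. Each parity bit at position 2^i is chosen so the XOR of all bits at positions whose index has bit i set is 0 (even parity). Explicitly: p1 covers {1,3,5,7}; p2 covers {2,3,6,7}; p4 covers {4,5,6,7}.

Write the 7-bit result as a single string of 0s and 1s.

1100110

Place data at non-parity positions: p1 p2 0 p4 1 1 0
p1 (pos 1,3,5,7): XOR of data positions = 0⊕1⊕0 = 1
p2 (pos 2,3,6,7): XOR of data positions = 0⊕1⊕0 = 1
p4 (pos 4,5,6,7): XOR of data positions = 1⊕1⊕0 = 0
Codeword: 1100110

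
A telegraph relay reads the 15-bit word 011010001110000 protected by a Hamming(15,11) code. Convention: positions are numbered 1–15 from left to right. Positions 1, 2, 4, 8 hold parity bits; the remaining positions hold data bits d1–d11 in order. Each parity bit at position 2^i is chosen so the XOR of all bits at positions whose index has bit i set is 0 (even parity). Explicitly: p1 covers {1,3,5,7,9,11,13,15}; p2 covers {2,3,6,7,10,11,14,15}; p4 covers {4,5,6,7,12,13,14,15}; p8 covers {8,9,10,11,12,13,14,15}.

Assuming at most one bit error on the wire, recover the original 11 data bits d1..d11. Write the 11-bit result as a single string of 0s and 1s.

s1 (pos 1,3,5,7,9,11,13,15): 0⊕1⊕1⊕0⊕1⊕1⊕0⊕0 = 0
s2 (pos 2,3,6,7,10,11,14,15): 1⊕1⊕0⊕0⊕1⊕1⊕0⊕0 = 0
s4 (pos 4,5,6,7,12,13,14,15): 0⊕1⊕0⊕0⊕0⊕0⊕0⊕0 = 1
s8 (pos 8,9,10,11,12,13,14,15): 0⊕1⊕1⊕1⊕0⊕0⊕0⊕0 = 1
Syndrome s8…s1 = 1100 → error at position 12.
Flip position 12: 011010001110000 → 011010001111000
Read data bits from positions 3,5,6,7,9,10,11,12,13,14,15: 11001111000

11001111000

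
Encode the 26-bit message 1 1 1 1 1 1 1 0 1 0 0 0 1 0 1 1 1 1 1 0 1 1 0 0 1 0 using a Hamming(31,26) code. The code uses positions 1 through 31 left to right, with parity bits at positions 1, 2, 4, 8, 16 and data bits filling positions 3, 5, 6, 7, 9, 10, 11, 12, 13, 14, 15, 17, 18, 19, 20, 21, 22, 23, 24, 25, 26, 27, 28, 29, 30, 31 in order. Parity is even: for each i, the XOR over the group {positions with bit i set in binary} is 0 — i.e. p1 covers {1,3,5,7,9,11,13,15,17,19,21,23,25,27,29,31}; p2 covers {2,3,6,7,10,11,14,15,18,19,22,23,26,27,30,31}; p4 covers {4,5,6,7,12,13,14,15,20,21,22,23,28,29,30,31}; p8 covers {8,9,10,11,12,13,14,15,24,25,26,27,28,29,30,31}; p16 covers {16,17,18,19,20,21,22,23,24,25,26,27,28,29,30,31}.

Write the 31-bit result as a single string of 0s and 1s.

Place data at non-parity positions: p1 p2 1 p4 1 1 1 p8 1 1 1 0 1 0 0 p16 0 1 0 1 1 1 1 1 0 1 1 0 0 1 0
p1 (pos 1,3,5,7,9,11,13,15,17,19,21,23,25,27,29,31): XOR of data positions = 1⊕1⊕1⊕1⊕1⊕1⊕0⊕0⊕0⊕1⊕1⊕0⊕1⊕0⊕0 = 1
p2 (pos 2,3,6,7,10,11,14,15,18,19,22,23,26,27,30,31): XOR of data positions = 1⊕1⊕1⊕1⊕1⊕0⊕0⊕1⊕0⊕1⊕1⊕1⊕1⊕1⊕0 = 1
p4 (pos 4,5,6,7,12,13,14,15,20,21,22,23,28,29,30,31): XOR of data positions = 1⊕1⊕1⊕0⊕1⊕0⊕0⊕1⊕1⊕1⊕1⊕0⊕0⊕1⊕0 = 1
p8 (pos 8,9,10,11,12,13,14,15,24,25,26,27,28,29,30,31): XOR of data positions = 1⊕1⊕1⊕0⊕1⊕0⊕0⊕1⊕0⊕1⊕1⊕0⊕0⊕1⊕0 = 0
p16 (pos 16,17,18,19,20,21,22,23,24,25,26,27,28,29,30,31): XOR of data positions = 0⊕1⊕0⊕1⊕1⊕1⊕1⊕1⊕0⊕1⊕1⊕0⊕0⊕1⊕0 = 1
Codeword: 1111111011101001010111110110010

1111111011101001010111110110010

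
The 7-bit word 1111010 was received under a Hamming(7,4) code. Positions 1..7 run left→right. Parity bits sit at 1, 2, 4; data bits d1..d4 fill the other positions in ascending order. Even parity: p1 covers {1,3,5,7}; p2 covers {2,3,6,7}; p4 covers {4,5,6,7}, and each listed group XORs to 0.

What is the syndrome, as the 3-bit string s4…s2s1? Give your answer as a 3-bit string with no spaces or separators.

s1 (pos 1,3,5,7): 1⊕1⊕0⊕0 = 0
s2 (pos 2,3,6,7): 1⊕1⊕1⊕0 = 1
s4 (pos 4,5,6,7): 1⊕0⊕1⊕0 = 0
Syndrome s4…s1 = 010 → error at position 2.

010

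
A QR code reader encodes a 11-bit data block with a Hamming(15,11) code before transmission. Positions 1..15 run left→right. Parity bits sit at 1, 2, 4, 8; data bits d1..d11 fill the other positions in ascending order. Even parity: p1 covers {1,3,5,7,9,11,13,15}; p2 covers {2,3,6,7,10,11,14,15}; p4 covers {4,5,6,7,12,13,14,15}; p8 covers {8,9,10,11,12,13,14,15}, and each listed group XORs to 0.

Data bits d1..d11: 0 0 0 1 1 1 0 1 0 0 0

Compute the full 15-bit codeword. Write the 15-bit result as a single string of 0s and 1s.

Place data at non-parity positions: p1 p2 0 p4 0 0 1 p8 1 1 0 1 0 0 0
p1 (pos 1,3,5,7,9,11,13,15): XOR of data positions = 0⊕0⊕1⊕1⊕0⊕0⊕0 = 0
p2 (pos 2,3,6,7,10,11,14,15): XOR of data positions = 0⊕0⊕1⊕1⊕0⊕0⊕0 = 0
p4 (pos 4,5,6,7,12,13,14,15): XOR of data positions = 0⊕0⊕1⊕1⊕0⊕0⊕0 = 0
p8 (pos 8,9,10,11,12,13,14,15): XOR of data positions = 1⊕1⊕0⊕1⊕0⊕0⊕0 = 1
Codeword: 000000111101000

000000111101000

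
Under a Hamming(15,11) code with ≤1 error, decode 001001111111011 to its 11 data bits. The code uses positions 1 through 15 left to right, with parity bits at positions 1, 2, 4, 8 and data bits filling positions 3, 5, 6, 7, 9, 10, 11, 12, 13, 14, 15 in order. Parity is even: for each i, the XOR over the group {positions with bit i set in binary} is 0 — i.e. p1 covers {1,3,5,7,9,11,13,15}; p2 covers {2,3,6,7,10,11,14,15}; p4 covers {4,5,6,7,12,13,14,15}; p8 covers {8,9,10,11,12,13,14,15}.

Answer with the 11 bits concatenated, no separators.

10111111010

s1 (pos 1,3,5,7,9,11,13,15): 0⊕1⊕0⊕1⊕1⊕1⊕0⊕1 = 1
s2 (pos 2,3,6,7,10,11,14,15): 0⊕1⊕1⊕1⊕1⊕1⊕1⊕1 = 1
s4 (pos 4,5,6,7,12,13,14,15): 0⊕0⊕1⊕1⊕1⊕0⊕1⊕1 = 1
s8 (pos 8,9,10,11,12,13,14,15): 1⊕1⊕1⊕1⊕1⊕0⊕1⊕1 = 1
Syndrome s8…s1 = 1111 → error at position 15.
Flip position 15: 001001111111011 → 001001111111010
Read data bits from positions 3,5,6,7,9,10,11,12,13,14,15: 10111111010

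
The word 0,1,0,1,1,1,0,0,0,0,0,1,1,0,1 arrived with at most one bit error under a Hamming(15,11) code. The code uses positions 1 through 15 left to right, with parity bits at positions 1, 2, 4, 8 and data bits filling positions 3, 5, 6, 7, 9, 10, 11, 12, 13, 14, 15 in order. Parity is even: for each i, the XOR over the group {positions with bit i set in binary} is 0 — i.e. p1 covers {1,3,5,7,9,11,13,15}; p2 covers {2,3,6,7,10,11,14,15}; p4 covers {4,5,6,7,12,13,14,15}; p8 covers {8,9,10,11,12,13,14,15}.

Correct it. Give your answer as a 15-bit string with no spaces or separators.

s1 (pos 1,3,5,7,9,11,13,15): 0⊕0⊕1⊕0⊕0⊕0⊕1⊕1 = 1
s2 (pos 2,3,6,7,10,11,14,15): 1⊕0⊕1⊕0⊕0⊕0⊕0⊕1 = 1
s4 (pos 4,5,6,7,12,13,14,15): 1⊕1⊕1⊕0⊕1⊕1⊕0⊕1 = 0
s8 (pos 8,9,10,11,12,13,14,15): 0⊕0⊕0⊕0⊕1⊕1⊕0⊕1 = 1
Syndrome s8…s1 = 1011 → error at position 11.
Flip position 11: 010111000001101 → 010111000011101

010111000011101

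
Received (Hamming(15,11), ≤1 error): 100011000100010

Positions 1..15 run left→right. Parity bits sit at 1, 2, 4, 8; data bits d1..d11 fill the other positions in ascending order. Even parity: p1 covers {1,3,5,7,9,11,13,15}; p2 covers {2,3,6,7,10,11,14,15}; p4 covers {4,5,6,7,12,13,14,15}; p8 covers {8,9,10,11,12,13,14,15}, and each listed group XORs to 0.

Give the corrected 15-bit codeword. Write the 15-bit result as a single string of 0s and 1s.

100010000100010

s1 (pos 1,3,5,7,9,11,13,15): 1⊕0⊕1⊕0⊕0⊕0⊕0⊕0 = 0
s2 (pos 2,3,6,7,10,11,14,15): 0⊕0⊕1⊕0⊕1⊕0⊕1⊕0 = 1
s4 (pos 4,5,6,7,12,13,14,15): 0⊕1⊕1⊕0⊕0⊕0⊕1⊕0 = 1
s8 (pos 8,9,10,11,12,13,14,15): 0⊕0⊕1⊕0⊕0⊕0⊕1⊕0 = 0
Syndrome s8…s1 = 0110 → error at position 6.
Flip position 6: 100011000100010 → 100010000100010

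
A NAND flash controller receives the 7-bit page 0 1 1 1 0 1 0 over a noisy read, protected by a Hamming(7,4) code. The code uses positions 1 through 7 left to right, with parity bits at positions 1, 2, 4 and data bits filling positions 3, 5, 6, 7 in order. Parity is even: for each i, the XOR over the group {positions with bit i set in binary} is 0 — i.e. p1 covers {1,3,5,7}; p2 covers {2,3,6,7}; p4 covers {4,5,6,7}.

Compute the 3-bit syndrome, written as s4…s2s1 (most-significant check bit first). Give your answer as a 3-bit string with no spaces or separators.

s1 (pos 1,3,5,7): 0⊕1⊕0⊕0 = 1
s2 (pos 2,3,6,7): 1⊕1⊕1⊕0 = 1
s4 (pos 4,5,6,7): 1⊕0⊕1⊕0 = 0
Syndrome s4…s1 = 011 → error at position 3.

011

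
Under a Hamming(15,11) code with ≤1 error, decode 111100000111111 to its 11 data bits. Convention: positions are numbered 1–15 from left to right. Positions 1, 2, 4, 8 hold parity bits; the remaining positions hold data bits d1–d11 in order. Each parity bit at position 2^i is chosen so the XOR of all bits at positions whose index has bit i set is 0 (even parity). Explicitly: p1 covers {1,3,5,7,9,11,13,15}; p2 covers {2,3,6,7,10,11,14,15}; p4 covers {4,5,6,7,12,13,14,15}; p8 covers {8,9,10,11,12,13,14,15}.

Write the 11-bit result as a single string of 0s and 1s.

s1 (pos 1,3,5,7,9,11,13,15): 1⊕1⊕0⊕0⊕0⊕1⊕1⊕1 = 1
s2 (pos 2,3,6,7,10,11,14,15): 1⊕1⊕0⊕0⊕1⊕1⊕1⊕1 = 0
s4 (pos 4,5,6,7,12,13,14,15): 1⊕0⊕0⊕0⊕1⊕1⊕1⊕1 = 1
s8 (pos 8,9,10,11,12,13,14,15): 0⊕0⊕1⊕1⊕1⊕1⊕1⊕1 = 0
Syndrome s8…s1 = 0101 → error at position 5.
Flip position 5: 111100000111111 → 111110000111111
Read data bits from positions 3,5,6,7,9,10,11,12,13,14,15: 11000111111

11000111111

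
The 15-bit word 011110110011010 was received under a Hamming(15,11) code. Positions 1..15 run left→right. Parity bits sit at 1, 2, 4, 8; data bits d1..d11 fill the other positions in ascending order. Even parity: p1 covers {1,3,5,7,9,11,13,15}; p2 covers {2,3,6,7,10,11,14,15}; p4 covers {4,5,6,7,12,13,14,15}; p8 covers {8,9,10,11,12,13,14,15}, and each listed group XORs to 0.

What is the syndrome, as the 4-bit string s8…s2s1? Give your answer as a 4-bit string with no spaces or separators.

0110

s1 (pos 1,3,5,7,9,11,13,15): 0⊕1⊕1⊕1⊕0⊕1⊕0⊕0 = 0
s2 (pos 2,3,6,7,10,11,14,15): 1⊕1⊕0⊕1⊕0⊕1⊕1⊕0 = 1
s4 (pos 4,5,6,7,12,13,14,15): 1⊕1⊕0⊕1⊕1⊕0⊕1⊕0 = 1
s8 (pos 8,9,10,11,12,13,14,15): 1⊕0⊕0⊕1⊕1⊕0⊕1⊕0 = 0
Syndrome s8…s1 = 0110 → error at position 6.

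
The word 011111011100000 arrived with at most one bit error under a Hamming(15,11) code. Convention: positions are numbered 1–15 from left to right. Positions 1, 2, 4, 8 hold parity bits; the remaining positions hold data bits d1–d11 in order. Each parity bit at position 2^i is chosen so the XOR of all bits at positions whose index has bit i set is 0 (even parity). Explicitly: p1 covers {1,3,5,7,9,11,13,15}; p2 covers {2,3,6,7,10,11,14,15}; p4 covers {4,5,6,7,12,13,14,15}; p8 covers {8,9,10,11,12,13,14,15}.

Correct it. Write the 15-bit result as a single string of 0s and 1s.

011111011100100

s1 (pos 1,3,5,7,9,11,13,15): 0⊕1⊕1⊕0⊕1⊕0⊕0⊕0 = 1
s2 (pos 2,3,6,7,10,11,14,15): 1⊕1⊕1⊕0⊕1⊕0⊕0⊕0 = 0
s4 (pos 4,5,6,7,12,13,14,15): 1⊕1⊕1⊕0⊕0⊕0⊕0⊕0 = 1
s8 (pos 8,9,10,11,12,13,14,15): 1⊕1⊕1⊕0⊕0⊕0⊕0⊕0 = 1
Syndrome s8…s1 = 1101 → error at position 13.
Flip position 13: 011111011100000 → 011111011100100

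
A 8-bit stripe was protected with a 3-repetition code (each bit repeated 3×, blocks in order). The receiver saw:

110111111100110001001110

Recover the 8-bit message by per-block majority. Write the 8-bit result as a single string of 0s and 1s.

Block 1 (110): 2 ones → 1
Block 2 (111): 3 ones → 1
Block 3 (111): 3 ones → 1
Block 4 (100): 1 one → 0
Block 5 (110): 2 ones → 1
Block 6 (001): 1 one → 0
Block 7 (001): 1 one → 0
Block 8 (110): 2 ones → 1

11101001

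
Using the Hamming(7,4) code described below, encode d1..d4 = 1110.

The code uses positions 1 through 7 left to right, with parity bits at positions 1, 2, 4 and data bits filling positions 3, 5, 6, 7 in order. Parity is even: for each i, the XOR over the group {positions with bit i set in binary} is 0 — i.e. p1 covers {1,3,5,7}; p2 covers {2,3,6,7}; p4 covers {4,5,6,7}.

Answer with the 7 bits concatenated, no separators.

0010110

Place data at non-parity positions: p1 p2 1 p4 1 1 0
p1 (pos 1,3,5,7): XOR of data positions = 1⊕1⊕0 = 0
p2 (pos 2,3,6,7): XOR of data positions = 1⊕1⊕0 = 0
p4 (pos 4,5,6,7): XOR of data positions = 1⊕1⊕0 = 0
Codeword: 0010110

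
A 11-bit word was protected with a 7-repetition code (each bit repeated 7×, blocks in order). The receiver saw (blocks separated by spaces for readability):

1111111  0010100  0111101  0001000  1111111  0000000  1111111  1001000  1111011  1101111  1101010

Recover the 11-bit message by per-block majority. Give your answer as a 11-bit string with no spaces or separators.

10101010111

Block 1 (1111111): 7 ones → 1
Block 2 (0010100): 2 ones → 0
Block 3 (0111101): 5 ones → 1
Block 4 (0001000): 1 one → 0
Block 5 (1111111): 7 ones → 1
Block 6 (0000000): 0 ones → 0
Block 7 (1111111): 7 ones → 1
Block 8 (1001000): 2 ones → 0
Block 9 (1111011): 6 ones → 1
Block 10 (1101111): 6 ones → 1
Block 11 (1101010): 4 ones → 1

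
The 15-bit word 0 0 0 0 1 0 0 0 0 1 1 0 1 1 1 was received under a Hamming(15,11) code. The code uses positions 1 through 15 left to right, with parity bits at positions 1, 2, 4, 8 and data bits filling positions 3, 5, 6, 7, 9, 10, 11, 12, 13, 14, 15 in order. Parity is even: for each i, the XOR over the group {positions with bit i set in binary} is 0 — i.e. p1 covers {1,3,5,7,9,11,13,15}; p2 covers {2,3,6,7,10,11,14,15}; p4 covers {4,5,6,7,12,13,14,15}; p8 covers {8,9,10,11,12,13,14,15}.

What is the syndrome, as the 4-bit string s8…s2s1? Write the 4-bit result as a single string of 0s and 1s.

s1 (pos 1,3,5,7,9,11,13,15): 0⊕0⊕1⊕0⊕0⊕1⊕1⊕1 = 0
s2 (pos 2,3,6,7,10,11,14,15): 0⊕0⊕0⊕0⊕1⊕1⊕1⊕1 = 0
s4 (pos 4,5,6,7,12,13,14,15): 0⊕1⊕0⊕0⊕0⊕1⊕1⊕1 = 0
s8 (pos 8,9,10,11,12,13,14,15): 0⊕0⊕1⊕1⊕0⊕1⊕1⊕1 = 1
Syndrome s8…s1 = 1000 → error at position 8.

1000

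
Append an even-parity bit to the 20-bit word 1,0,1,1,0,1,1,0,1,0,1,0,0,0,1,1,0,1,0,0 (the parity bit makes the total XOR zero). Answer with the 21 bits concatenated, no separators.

XOR of the 20 data bits: 1⊕0⊕1⊕1⊕0⊕1⊕1⊕0⊕1⊕0⊕1⊕0⊕0⊕0⊕1⊕1⊕0⊕1⊕0⊕0 = 0
Parity bit = 0 (so all 21 bits XOR to 0).

101101101010001101000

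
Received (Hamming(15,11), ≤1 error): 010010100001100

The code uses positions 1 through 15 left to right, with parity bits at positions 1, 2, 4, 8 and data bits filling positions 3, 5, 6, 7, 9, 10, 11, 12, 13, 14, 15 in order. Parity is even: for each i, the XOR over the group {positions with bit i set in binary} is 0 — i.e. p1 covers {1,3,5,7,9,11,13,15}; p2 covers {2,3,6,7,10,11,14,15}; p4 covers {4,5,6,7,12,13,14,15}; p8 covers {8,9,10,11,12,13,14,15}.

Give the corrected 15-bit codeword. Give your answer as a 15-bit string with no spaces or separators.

s1 (pos 1,3,5,7,9,11,13,15): 0⊕0⊕1⊕1⊕0⊕0⊕1⊕0 = 1
s2 (pos 2,3,6,7,10,11,14,15): 1⊕0⊕0⊕1⊕0⊕0⊕0⊕0 = 0
s4 (pos 4,5,6,7,12,13,14,15): 0⊕1⊕0⊕1⊕1⊕1⊕0⊕0 = 0
s8 (pos 8,9,10,11,12,13,14,15): 0⊕0⊕0⊕0⊕1⊕1⊕0⊕0 = 0
Syndrome s8…s1 = 0001 → error at position 1.
Flip position 1: 010010100001100 → 110010100001100

110010100001100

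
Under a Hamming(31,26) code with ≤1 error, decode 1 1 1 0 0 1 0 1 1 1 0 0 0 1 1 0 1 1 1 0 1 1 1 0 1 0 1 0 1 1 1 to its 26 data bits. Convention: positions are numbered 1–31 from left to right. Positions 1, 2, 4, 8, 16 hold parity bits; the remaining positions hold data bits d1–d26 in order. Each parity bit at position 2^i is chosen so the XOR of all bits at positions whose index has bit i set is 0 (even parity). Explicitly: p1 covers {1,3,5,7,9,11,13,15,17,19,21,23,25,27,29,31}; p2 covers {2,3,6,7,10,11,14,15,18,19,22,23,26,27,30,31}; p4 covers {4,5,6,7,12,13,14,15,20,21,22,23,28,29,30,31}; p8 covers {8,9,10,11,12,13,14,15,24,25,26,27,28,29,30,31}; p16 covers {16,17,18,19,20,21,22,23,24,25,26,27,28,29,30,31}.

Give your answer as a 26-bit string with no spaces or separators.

10101100011111010101010111

s1 (pos 1,3,5,7,9,11,13,15,17,19,21,23,25,27,29,31): 1⊕1⊕0⊕0⊕1⊕0⊕0⊕1⊕1⊕1⊕1⊕1⊕1⊕1⊕1⊕1 = 0
s2 (pos 2,3,6,7,10,11,14,15,18,19,22,23,26,27,30,31): 1⊕1⊕1⊕0⊕1⊕0⊕1⊕1⊕1⊕1⊕1⊕1⊕0⊕1⊕1⊕1 = 1
s4 (pos 4,5,6,7,12,13,14,15,20,21,22,23,28,29,30,31): 0⊕0⊕1⊕0⊕0⊕0⊕1⊕1⊕0⊕1⊕1⊕1⊕0⊕1⊕1⊕1 = 1
s8 (pos 8,9,10,11,12,13,14,15,24,25,26,27,28,29,30,31): 1⊕1⊕1⊕0⊕0⊕0⊕1⊕1⊕0⊕1⊕0⊕1⊕0⊕1⊕1⊕1 = 0
s16 (pos 16,17,18,19,20,21,22,23,24,25,26,27,28,29,30,31): 0⊕1⊕1⊕1⊕0⊕1⊕1⊕1⊕0⊕1⊕0⊕1⊕0⊕1⊕1⊕1 = 1
Syndrome s16…s1 = 10110 → error at position 22.
Flip position 22: 1110010111000110111011101010111 → 1110010111000110111010101010111
Read data bits from positions 3,5,6,7,9,10,11,12,13,14,15,17,18,19,20,21,22,23,24,25,26,27,28,29,30,31: 10101100011111010101010111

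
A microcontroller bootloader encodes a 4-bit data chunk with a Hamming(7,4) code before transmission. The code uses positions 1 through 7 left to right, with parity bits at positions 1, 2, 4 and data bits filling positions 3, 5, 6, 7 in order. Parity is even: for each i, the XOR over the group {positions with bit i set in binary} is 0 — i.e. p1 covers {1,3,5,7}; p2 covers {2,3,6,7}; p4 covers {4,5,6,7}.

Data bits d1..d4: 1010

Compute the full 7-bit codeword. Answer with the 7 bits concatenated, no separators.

Place data at non-parity positions: p1 p2 1 p4 0 1 0
p1 (pos 1,3,5,7): XOR of data positions = 1⊕0⊕0 = 1
p2 (pos 2,3,6,7): XOR of data positions = 1⊕1⊕0 = 0
p4 (pos 4,5,6,7): XOR of data positions = 0⊕1⊕0 = 1
Codeword: 1011010

1011010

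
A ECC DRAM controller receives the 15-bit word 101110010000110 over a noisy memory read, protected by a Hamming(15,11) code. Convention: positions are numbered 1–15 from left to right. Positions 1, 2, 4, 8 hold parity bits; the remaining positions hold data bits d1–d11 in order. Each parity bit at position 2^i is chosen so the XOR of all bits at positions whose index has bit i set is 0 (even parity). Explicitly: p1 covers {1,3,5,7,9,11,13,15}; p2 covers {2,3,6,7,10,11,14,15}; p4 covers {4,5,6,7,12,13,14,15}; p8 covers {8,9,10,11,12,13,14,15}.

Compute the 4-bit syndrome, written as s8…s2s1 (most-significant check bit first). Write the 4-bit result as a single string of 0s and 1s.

s1 (pos 1,3,5,7,9,11,13,15): 1⊕1⊕1⊕0⊕0⊕0⊕1⊕0 = 0
s2 (pos 2,3,6,7,10,11,14,15): 0⊕1⊕0⊕0⊕0⊕0⊕1⊕0 = 0
s4 (pos 4,5,6,7,12,13,14,15): 1⊕1⊕0⊕0⊕0⊕1⊕1⊕0 = 0
s8 (pos 8,9,10,11,12,13,14,15): 1⊕0⊕0⊕0⊕0⊕1⊕1⊕0 = 1
Syndrome s8…s1 = 1000 → error at position 8.

1000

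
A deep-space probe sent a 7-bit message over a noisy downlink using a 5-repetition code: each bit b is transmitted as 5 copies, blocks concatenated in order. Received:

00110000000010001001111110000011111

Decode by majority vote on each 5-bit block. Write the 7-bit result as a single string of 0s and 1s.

Block 1 (00110): 2 ones → 0
Block 2 (00000): 0 ones → 0
Block 3 (00100): 1 one → 0
Block 4 (01001): 2 ones → 0
Block 5 (11111): 5 ones → 1
Block 6 (00000): 0 ones → 0
Block 7 (11111): 5 ones → 1

0000101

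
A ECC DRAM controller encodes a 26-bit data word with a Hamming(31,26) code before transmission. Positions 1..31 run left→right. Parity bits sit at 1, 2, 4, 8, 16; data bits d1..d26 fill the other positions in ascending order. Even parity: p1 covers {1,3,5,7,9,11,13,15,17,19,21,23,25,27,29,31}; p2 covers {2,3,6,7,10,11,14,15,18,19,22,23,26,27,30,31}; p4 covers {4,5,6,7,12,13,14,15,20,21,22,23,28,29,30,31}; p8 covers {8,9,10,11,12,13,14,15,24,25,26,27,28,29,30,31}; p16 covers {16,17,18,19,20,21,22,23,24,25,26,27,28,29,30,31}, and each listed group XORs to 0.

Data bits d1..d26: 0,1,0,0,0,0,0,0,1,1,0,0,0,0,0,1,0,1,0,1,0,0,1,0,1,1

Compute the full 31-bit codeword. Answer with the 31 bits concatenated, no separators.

Place data at non-parity positions: p1 p2 0 p4 1 0 0 p8 0 0 0 0 1 1 0 p16 0 0 0 0 1 0 1 0 1 0 0 1 0 1 1
p1 (pos 1,3,5,7,9,11,13,15,17,19,21,23,25,27,29,31): XOR of data positions = 0⊕1⊕0⊕0⊕0⊕1⊕0⊕0⊕0⊕1⊕1⊕1⊕0⊕0⊕1 = 0
p2 (pos 2,3,6,7,10,11,14,15,18,19,22,23,26,27,30,31): XOR of data positions = 0⊕0⊕0⊕0⊕0⊕1⊕0⊕0⊕0⊕0⊕1⊕0⊕0⊕1⊕1 = 0
p4 (pos 4,5,6,7,12,13,14,15,20,21,22,23,28,29,30,31): XOR of data positions = 1⊕0⊕0⊕0⊕1⊕1⊕0⊕0⊕1⊕0⊕1⊕1⊕0⊕1⊕1 = 0
p8 (pos 8,9,10,11,12,13,14,15,24,25,26,27,28,29,30,31): XOR of data positions = 0⊕0⊕0⊕0⊕1⊕1⊕0⊕0⊕1⊕0⊕0⊕1⊕0⊕1⊕1 = 0
p16 (pos 16,17,18,19,20,21,22,23,24,25,26,27,28,29,30,31): XOR of data positions = 0⊕0⊕0⊕0⊕1⊕0⊕1⊕0⊕1⊕0⊕0⊕1⊕0⊕1⊕1 = 0
Codeword: 0000100000001100000010101001011

0000100000001100000010101001011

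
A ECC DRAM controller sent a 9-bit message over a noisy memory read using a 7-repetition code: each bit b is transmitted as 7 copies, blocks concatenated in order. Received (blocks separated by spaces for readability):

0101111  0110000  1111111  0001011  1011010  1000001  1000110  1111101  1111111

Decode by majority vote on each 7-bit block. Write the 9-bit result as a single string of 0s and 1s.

101010011

Block 1 (0101111): 5 ones → 1
Block 2 (0110000): 2 ones → 0
Block 3 (1111111): 7 ones → 1
Block 4 (0001011): 3 ones → 0
Block 5 (1011010): 4 ones → 1
Block 6 (1000001): 2 ones → 0
Block 7 (1000110): 3 ones → 0
Block 8 (1111101): 6 ones → 1
Block 9 (1111111): 7 ones → 1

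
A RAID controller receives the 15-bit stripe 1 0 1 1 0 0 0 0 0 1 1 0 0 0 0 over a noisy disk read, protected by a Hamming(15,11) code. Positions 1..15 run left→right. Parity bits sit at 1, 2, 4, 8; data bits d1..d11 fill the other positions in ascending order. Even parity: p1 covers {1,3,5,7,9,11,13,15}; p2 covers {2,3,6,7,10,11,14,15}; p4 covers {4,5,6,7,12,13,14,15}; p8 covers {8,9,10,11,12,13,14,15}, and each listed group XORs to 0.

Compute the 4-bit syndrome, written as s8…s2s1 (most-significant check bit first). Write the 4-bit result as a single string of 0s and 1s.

0111

s1 (pos 1,3,5,7,9,11,13,15): 1⊕1⊕0⊕0⊕0⊕1⊕0⊕0 = 1
s2 (pos 2,3,6,7,10,11,14,15): 0⊕1⊕0⊕0⊕1⊕1⊕0⊕0 = 1
s4 (pos 4,5,6,7,12,13,14,15): 1⊕0⊕0⊕0⊕0⊕0⊕0⊕0 = 1
s8 (pos 8,9,10,11,12,13,14,15): 0⊕0⊕1⊕1⊕0⊕0⊕0⊕0 = 0
Syndrome s8…s1 = 0111 → error at position 7.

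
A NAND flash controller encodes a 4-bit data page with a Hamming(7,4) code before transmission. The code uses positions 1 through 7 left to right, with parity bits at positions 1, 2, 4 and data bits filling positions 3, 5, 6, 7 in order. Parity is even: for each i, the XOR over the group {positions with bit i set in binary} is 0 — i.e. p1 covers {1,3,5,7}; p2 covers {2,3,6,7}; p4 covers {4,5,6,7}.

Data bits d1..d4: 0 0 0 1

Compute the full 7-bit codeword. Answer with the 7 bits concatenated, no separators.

1101001

Place data at non-parity positions: p1 p2 0 p4 0 0 1
p1 (pos 1,3,5,7): XOR of data positions = 0⊕0⊕1 = 1
p2 (pos 2,3,6,7): XOR of data positions = 0⊕0⊕1 = 1
p4 (pos 4,5,6,7): XOR of data positions = 0⊕0⊕1 = 1
Codeword: 1101001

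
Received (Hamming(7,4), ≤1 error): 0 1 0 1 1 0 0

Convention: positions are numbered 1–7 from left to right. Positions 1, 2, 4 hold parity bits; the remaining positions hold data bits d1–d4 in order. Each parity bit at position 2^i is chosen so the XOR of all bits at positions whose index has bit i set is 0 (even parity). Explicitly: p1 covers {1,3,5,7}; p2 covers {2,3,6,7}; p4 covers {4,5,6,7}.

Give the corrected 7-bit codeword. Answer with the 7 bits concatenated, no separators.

0111100

s1 (pos 1,3,5,7): 0⊕0⊕1⊕0 = 1
s2 (pos 2,3,6,7): 1⊕0⊕0⊕0 = 1
s4 (pos 4,5,6,7): 1⊕1⊕0⊕0 = 0
Syndrome s4…s1 = 011 → error at position 3.
Flip position 3: 0101100 → 0111100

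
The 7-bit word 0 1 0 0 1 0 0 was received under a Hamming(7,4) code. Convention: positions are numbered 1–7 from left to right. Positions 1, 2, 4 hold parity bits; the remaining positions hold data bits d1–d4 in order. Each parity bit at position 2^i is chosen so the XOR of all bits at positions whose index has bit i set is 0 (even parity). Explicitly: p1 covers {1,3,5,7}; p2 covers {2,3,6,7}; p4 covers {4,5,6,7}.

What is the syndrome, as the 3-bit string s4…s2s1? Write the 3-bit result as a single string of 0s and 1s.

111

s1 (pos 1,3,5,7): 0⊕0⊕1⊕0 = 1
s2 (pos 2,3,6,7): 1⊕0⊕0⊕0 = 1
s4 (pos 4,5,6,7): 0⊕1⊕0⊕0 = 1
Syndrome s4…s1 = 111 → error at position 7.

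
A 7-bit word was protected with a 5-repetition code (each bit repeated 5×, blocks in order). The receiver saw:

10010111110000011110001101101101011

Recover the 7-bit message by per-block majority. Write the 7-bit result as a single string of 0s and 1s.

Block 1 (10010): 2 ones → 0
Block 2 (11111): 5 ones → 1
Block 3 (00000): 0 ones → 0
Block 4 (11110): 4 ones → 1
Block 5 (00110): 2 ones → 0
Block 6 (11011): 4 ones → 1
Block 7 (01011): 3 ones → 1

0101011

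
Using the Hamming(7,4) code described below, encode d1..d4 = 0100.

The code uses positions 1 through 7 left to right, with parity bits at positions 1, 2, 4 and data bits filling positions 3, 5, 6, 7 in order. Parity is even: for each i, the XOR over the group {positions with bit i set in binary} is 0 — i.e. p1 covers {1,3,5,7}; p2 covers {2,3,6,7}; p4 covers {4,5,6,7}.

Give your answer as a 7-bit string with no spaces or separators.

1001100

Place data at non-parity positions: p1 p2 0 p4 1 0 0
p1 (pos 1,3,5,7): XOR of data positions = 0⊕1⊕0 = 1
p2 (pos 2,3,6,7): XOR of data positions = 0⊕0⊕0 = 0
p4 (pos 4,5,6,7): XOR of data positions = 1⊕0⊕0 = 1
Codeword: 1001100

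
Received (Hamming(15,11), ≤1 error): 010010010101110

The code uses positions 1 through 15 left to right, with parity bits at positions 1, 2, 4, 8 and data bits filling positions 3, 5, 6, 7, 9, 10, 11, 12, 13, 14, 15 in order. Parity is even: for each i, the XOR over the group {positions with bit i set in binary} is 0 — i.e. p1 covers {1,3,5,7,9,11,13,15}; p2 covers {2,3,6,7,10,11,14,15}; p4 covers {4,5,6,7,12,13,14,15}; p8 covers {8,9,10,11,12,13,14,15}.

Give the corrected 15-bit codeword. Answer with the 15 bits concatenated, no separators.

010010010001110

s1 (pos 1,3,5,7,9,11,13,15): 0⊕0⊕1⊕0⊕0⊕0⊕1⊕0 = 0
s2 (pos 2,3,6,7,10,11,14,15): 1⊕0⊕0⊕0⊕1⊕0⊕1⊕0 = 1
s4 (pos 4,5,6,7,12,13,14,15): 0⊕1⊕0⊕0⊕1⊕1⊕1⊕0 = 0
s8 (pos 8,9,10,11,12,13,14,15): 1⊕0⊕1⊕0⊕1⊕1⊕1⊕0 = 1
Syndrome s8…s1 = 1010 → error at position 10.
Flip position 10: 010010010101110 → 010010010001110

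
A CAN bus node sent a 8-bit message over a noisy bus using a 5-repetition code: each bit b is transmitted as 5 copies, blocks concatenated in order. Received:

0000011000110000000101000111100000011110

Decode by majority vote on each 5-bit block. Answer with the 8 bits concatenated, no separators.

Block 1 (00000): 0 ones → 0
Block 2 (11000): 2 ones → 0
Block 3 (11000): 2 ones → 0
Block 4 (00001): 1 one → 0
Block 5 (01000): 1 one → 0
Block 6 (11110): 4 ones → 1
Block 7 (00000): 0 ones → 0
Block 8 (11110): 4 ones → 1

00000101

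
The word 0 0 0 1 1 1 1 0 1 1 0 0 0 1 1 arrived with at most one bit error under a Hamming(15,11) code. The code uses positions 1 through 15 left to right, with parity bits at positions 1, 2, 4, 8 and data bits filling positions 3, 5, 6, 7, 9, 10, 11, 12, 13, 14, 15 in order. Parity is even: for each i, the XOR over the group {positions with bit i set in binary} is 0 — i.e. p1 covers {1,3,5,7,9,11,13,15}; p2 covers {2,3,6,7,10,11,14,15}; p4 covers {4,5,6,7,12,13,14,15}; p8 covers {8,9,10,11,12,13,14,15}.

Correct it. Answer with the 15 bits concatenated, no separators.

010111101100011

s1 (pos 1,3,5,7,9,11,13,15): 0⊕0⊕1⊕1⊕1⊕0⊕0⊕1 = 0
s2 (pos 2,3,6,7,10,11,14,15): 0⊕0⊕1⊕1⊕1⊕0⊕1⊕1 = 1
s4 (pos 4,5,6,7,12,13,14,15): 1⊕1⊕1⊕1⊕0⊕0⊕1⊕1 = 0
s8 (pos 8,9,10,11,12,13,14,15): 0⊕1⊕1⊕0⊕0⊕0⊕1⊕1 = 0
Syndrome s8…s1 = 0010 → error at position 2.
Flip position 2: 000111101100011 → 010111101100011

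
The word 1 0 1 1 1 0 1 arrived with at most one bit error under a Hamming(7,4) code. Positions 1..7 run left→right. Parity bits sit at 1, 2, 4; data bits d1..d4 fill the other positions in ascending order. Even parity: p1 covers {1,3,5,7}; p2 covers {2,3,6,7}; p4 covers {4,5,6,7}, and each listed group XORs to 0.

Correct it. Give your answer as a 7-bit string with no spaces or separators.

1010101

s1 (pos 1,3,5,7): 1⊕1⊕1⊕1 = 0
s2 (pos 2,3,6,7): 0⊕1⊕0⊕1 = 0
s4 (pos 4,5,6,7): 1⊕1⊕0⊕1 = 1
Syndrome s4…s1 = 100 → error at position 4.
Flip position 4: 1011101 → 1010101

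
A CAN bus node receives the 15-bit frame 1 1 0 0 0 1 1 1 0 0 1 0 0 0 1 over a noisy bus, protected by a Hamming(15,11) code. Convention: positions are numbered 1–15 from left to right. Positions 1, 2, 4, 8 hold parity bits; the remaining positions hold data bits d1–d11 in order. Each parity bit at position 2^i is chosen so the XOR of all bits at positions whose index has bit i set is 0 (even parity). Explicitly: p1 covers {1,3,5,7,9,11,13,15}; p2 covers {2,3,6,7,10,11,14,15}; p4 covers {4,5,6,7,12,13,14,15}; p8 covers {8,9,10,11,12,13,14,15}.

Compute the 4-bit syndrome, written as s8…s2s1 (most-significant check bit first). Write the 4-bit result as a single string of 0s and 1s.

1110

s1 (pos 1,3,5,7,9,11,13,15): 1⊕0⊕0⊕1⊕0⊕1⊕0⊕1 = 0
s2 (pos 2,3,6,7,10,11,14,15): 1⊕0⊕1⊕1⊕0⊕1⊕0⊕1 = 1
s4 (pos 4,5,6,7,12,13,14,15): 0⊕0⊕1⊕1⊕0⊕0⊕0⊕1 = 1
s8 (pos 8,9,10,11,12,13,14,15): 1⊕0⊕0⊕1⊕0⊕0⊕0⊕1 = 1
Syndrome s8…s1 = 1110 → error at position 14.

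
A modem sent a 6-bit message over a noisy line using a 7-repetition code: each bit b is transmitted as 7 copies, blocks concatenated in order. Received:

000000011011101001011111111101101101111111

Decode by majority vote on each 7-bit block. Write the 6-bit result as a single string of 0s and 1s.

Block 1 (0000000): 0 ones → 0
Block 2 (1101110): 5 ones → 1
Block 3 (1001011): 4 ones → 1
Block 4 (1111111): 7 ones → 1
Block 5 (0110110): 4 ones → 1
Block 6 (1111111): 7 ones → 1

011111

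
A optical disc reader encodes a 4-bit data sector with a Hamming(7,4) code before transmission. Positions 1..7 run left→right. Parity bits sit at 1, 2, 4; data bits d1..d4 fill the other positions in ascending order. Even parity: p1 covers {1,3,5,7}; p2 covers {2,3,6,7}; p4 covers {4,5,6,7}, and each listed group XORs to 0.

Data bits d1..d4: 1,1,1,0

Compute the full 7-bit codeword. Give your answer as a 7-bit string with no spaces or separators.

0010110

Place data at non-parity positions: p1 p2 1 p4 1 1 0
p1 (pos 1,3,5,7): XOR of data positions = 1⊕1⊕0 = 0
p2 (pos 2,3,6,7): XOR of data positions = 1⊕1⊕0 = 0
p4 (pos 4,5,6,7): XOR of data positions = 1⊕1⊕0 = 0
Codeword: 0010110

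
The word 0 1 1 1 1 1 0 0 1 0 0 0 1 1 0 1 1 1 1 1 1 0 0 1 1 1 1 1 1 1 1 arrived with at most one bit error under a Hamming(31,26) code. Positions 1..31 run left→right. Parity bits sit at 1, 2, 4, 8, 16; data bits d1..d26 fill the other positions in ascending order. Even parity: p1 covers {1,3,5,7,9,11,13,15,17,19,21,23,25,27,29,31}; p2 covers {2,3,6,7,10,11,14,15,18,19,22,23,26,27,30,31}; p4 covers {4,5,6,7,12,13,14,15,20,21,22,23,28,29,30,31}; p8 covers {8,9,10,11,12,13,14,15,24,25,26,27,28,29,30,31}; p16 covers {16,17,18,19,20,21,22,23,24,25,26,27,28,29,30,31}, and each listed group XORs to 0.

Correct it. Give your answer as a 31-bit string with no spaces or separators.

s1 (pos 1,3,5,7,9,11,13,15,17,19,21,23,25,27,29,31): 0⊕1⊕1⊕0⊕1⊕0⊕1⊕0⊕1⊕1⊕1⊕0⊕1⊕1⊕1⊕1 = 1
s2 (pos 2,3,6,7,10,11,14,15,18,19,22,23,26,27,30,31): 1⊕1⊕1⊕0⊕0⊕0⊕1⊕0⊕1⊕1⊕0⊕0⊕1⊕1⊕1⊕1 = 0
s4 (pos 4,5,6,7,12,13,14,15,20,21,22,23,28,29,30,31): 1⊕1⊕1⊕0⊕0⊕1⊕1⊕0⊕1⊕1⊕0⊕0⊕1⊕1⊕1⊕1 = 1
s8 (pos 8,9,10,11,12,13,14,15,24,25,26,27,28,29,30,31): 0⊕1⊕0⊕0⊕0⊕1⊕1⊕0⊕1⊕1⊕1⊕1⊕1⊕1⊕1⊕1 = 1
s16 (pos 16,17,18,19,20,21,22,23,24,25,26,27,28,29,30,31): 1⊕1⊕1⊕1⊕1⊕1⊕0⊕0⊕1⊕1⊕1⊕1⊕1⊕1⊕1⊕1 = 0
Syndrome s16…s1 = 01101 → error at position 13.
Flip position 13: 0111110010001101111110011111111 → 0111110010000101111110011111111

0111110010000101111110011111111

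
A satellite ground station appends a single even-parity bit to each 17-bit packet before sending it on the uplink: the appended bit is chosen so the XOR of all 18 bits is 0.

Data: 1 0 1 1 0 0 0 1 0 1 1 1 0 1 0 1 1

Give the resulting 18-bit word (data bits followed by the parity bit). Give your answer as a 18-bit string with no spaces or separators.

XOR of the 17 data bits: 1⊕0⊕1⊕1⊕0⊕0⊕0⊕1⊕0⊕1⊕1⊕1⊕0⊕1⊕0⊕1⊕1 = 0
Parity bit = 0 (so all 18 bits XOR to 0).

101100010111010110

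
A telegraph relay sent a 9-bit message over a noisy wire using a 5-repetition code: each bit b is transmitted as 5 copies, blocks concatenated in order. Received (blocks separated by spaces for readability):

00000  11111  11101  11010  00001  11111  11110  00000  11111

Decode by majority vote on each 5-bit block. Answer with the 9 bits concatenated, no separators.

Block 1 (00000): 0 ones → 0
Block 2 (11111): 5 ones → 1
Block 3 (11101): 4 ones → 1
Block 4 (11010): 3 ones → 1
Block 5 (00001): 1 one → 0
Block 6 (11111): 5 ones → 1
Block 7 (11110): 4 ones → 1
Block 8 (00000): 0 ones → 0
Block 9 (11111): 5 ones → 1

011101101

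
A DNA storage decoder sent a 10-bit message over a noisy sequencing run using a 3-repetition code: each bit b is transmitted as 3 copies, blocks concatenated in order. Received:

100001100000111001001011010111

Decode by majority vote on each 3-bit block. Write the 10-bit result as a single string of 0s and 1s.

Block 1 (100): 1 one → 0
Block 2 (001): 1 one → 0
Block 3 (100): 1 one → 0
Block 4 (000): 0 ones → 0
Block 5 (111): 3 ones → 1
Block 6 (001): 1 one → 0
Block 7 (001): 1 one → 0
Block 8 (011): 2 ones → 1
Block 9 (010): 1 one → 0
Block 10 (111): 3 ones → 1

0000100101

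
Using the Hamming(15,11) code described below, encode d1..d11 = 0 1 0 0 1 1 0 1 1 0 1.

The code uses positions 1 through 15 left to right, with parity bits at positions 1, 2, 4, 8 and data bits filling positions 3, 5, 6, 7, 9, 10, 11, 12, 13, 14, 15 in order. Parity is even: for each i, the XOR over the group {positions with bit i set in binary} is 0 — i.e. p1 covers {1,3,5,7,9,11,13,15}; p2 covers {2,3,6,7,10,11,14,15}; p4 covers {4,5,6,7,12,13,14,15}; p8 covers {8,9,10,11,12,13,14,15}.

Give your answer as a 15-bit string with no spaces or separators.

000010011101101

Place data at non-parity positions: p1 p2 0 p4 1 0 0 p8 1 1 0 1 1 0 1
p1 (pos 1,3,5,7,9,11,13,15): XOR of data positions = 0⊕1⊕0⊕1⊕0⊕1⊕1 = 0
p2 (pos 2,3,6,7,10,11,14,15): XOR of data positions = 0⊕0⊕0⊕1⊕0⊕0⊕1 = 0
p4 (pos 4,5,6,7,12,13,14,15): XOR of data positions = 1⊕0⊕0⊕1⊕1⊕0⊕1 = 0
p8 (pos 8,9,10,11,12,13,14,15): XOR of data positions = 1⊕1⊕0⊕1⊕1⊕0⊕1 = 1
Codeword: 000010011101101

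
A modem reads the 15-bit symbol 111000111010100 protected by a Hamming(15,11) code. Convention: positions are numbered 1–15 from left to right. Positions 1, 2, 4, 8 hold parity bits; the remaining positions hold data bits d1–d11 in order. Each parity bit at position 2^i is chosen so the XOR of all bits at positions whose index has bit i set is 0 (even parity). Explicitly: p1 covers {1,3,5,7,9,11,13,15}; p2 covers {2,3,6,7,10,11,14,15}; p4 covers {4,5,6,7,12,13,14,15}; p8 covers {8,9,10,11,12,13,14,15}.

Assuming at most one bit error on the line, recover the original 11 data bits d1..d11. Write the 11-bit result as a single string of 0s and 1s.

10011010100

s1 (pos 1,3,5,7,9,11,13,15): 1⊕1⊕0⊕1⊕1⊕1⊕1⊕0 = 0
s2 (pos 2,3,6,7,10,11,14,15): 1⊕1⊕0⊕1⊕0⊕1⊕0⊕0 = 0
s4 (pos 4,5,6,7,12,13,14,15): 0⊕0⊕0⊕1⊕0⊕1⊕0⊕0 = 0
s8 (pos 8,9,10,11,12,13,14,15): 1⊕1⊕0⊕1⊕0⊕1⊕0⊕0 = 0
Syndrome s8…s1 = 0000 → no error.
Read data bits from positions 3,5,6,7,9,10,11,12,13,14,15: 10011010100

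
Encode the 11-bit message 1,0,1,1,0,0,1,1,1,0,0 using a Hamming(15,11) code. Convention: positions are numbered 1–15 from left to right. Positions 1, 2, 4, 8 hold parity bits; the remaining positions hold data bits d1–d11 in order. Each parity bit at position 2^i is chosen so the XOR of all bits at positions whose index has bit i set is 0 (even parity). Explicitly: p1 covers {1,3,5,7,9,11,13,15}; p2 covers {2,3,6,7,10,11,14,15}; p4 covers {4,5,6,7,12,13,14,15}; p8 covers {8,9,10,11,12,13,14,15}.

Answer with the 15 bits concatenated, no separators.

001001110011100

Place data at non-parity positions: p1 p2 1 p4 0 1 1 p8 0 0 1 1 1 0 0
p1 (pos 1,3,5,7,9,11,13,15): XOR of data positions = 1⊕0⊕1⊕0⊕1⊕1⊕0 = 0
p2 (pos 2,3,6,7,10,11,14,15): XOR of data positions = 1⊕1⊕1⊕0⊕1⊕0⊕0 = 0
p4 (pos 4,5,6,7,12,13,14,15): XOR of data positions = 0⊕1⊕1⊕1⊕1⊕0⊕0 = 0
p8 (pos 8,9,10,11,12,13,14,15): XOR of data positions = 0⊕0⊕1⊕1⊕1⊕0⊕0 = 1
Codeword: 001001110011100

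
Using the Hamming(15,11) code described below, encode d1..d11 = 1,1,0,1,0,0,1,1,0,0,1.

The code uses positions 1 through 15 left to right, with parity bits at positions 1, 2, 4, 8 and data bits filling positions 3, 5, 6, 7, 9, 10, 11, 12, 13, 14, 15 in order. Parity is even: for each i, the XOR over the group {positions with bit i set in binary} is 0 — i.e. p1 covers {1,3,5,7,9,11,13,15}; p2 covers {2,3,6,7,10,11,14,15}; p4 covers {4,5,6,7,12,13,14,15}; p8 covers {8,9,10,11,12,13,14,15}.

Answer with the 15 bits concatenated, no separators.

101010110011001

Place data at non-parity positions: p1 p2 1 p4 1 0 1 p8 0 0 1 1 0 0 1
p1 (pos 1,3,5,7,9,11,13,15): XOR of data positions = 1⊕1⊕1⊕0⊕1⊕0⊕1 = 1
p2 (pos 2,3,6,7,10,11,14,15): XOR of data positions = 1⊕0⊕1⊕0⊕1⊕0⊕1 = 0
p4 (pos 4,5,6,7,12,13,14,15): XOR of data positions = 1⊕0⊕1⊕1⊕0⊕0⊕1 = 0
p8 (pos 8,9,10,11,12,13,14,15): XOR of data positions = 0⊕0⊕1⊕1⊕0⊕0⊕1 = 1
Codeword: 101010110011001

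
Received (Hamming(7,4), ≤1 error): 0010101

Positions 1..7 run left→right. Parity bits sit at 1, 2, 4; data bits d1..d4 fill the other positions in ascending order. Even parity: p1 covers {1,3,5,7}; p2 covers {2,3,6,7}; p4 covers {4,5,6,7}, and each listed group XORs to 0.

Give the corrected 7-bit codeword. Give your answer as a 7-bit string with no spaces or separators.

s1 (pos 1,3,5,7): 0⊕1⊕1⊕1 = 1
s2 (pos 2,3,6,7): 0⊕1⊕0⊕1 = 0
s4 (pos 4,5,6,7): 0⊕1⊕0⊕1 = 0
Syndrome s4…s1 = 001 → error at position 1.
Flip position 1: 0010101 → 1010101

1010101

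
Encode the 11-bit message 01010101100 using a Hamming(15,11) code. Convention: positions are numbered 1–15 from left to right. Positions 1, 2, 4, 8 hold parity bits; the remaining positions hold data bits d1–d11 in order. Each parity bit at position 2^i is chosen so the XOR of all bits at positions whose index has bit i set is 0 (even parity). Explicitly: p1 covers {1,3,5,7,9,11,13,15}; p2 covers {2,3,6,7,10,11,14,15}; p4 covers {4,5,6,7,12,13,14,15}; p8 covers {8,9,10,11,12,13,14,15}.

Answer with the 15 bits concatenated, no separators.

Place data at non-parity positions: p1 p2 0 p4 1 0 1 p8 0 1 0 1 1 0 0
p1 (pos 1,3,5,7,9,11,13,15): XOR of data positions = 0⊕1⊕1⊕0⊕0⊕1⊕0 = 1
p2 (pos 2,3,6,7,10,11,14,15): XOR of data positions = 0⊕0⊕1⊕1⊕0⊕0⊕0 = 0
p4 (pos 4,5,6,7,12,13,14,15): XOR of data positions = 1⊕0⊕1⊕1⊕1⊕0⊕0 = 0
p8 (pos 8,9,10,11,12,13,14,15): XOR of data positions = 0⊕1⊕0⊕1⊕1⊕0⊕0 = 1
Codeword: 100010110101100

100010110101100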